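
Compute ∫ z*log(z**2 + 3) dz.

Let u = z**2 + 3, so du = (2*z) dz.
The integral becomes (1/2)·∫ log(u) du; integrate by parts with u′=log(u), dv′=du.

z**2*log(z**2 + 3)/2 - z**2/2 + 3*log(z**2 + 3)/2 + C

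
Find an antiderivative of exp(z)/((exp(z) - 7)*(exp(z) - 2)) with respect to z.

log(exp(z) - 7)/5 - log(exp(z) - 2)/5 + C

Let u = e^z, du = e^z dz.
The integral becomes ∫ du/((u-2)(u-7)); decompose into partial fractions.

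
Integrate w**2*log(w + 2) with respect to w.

w**3*log(w + 2)/3 - w**3/9 + w**2/3 - 4*w/3 + 8*log(w + 2)/3 + C

Use integration by parts with u = log(w + 2), dv = w**2 dw.
Then du = 1/(w + 2) dw and v = w**3/3.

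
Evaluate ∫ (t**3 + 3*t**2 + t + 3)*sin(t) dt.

Use integration by parts with u = t**3 + 3*t**2 + t + 3, dv = sin(t) dt, so v = -cos(t).
Apply parts 3 times (tabular method): alternate signs, differentiate u down to 0, integrate dv up.

-t**3*cos(t) + 3*t**2*sin(t) - 3*t**2*cos(t) + 6*t*sin(t) + 5*t*cos(t) - 5*sin(t) + 3*cos(t) + C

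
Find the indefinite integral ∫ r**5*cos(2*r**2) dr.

r**4*sin(2*r**2)/4 + r**2*cos(2*r**2)/4 - sin(2*r**2)/8 + C

Let u = r², du = 2r dr; rewrite as (1/2)∫ u^2·cos(2u) du.
Now integrate by parts 2 times.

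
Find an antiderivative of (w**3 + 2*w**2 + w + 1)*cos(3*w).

Use integration by parts with u = w**3 + 2*w**2 + w + 1, dv = cos(3*w) dw, so v = sin(3*w)/3.
Apply parts 3 times (tabular method): alternate signs, differentiate u down to 0, integrate dv up.

w**3*sin(3*w)/3 + 2*w**2*sin(3*w)/3 + w**2*cos(3*w)/3 + w*sin(3*w)/9 + 4*w*cos(3*w)/9 + 5*sin(3*w)/27 + cos(3*w)/27 + C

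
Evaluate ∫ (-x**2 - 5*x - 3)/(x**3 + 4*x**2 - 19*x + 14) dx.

Factor the denominator: (x - 2)*(x - 1)*(x + 7).
Partial-fraction decomposition: -17/(72*(x + 7)) + 9/(8*(x - 1)) - 17/(9*(x - 2)).
Integrate each term: A/(x−a) contributes A·log|x−a|.

-17*log(x - 2)/9 + 9*log(x - 1)/8 - 17*log(x + 7)/72 + C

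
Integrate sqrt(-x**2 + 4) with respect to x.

Substitute x = 2·sin(θ), so dx = 2·cos(θ) dθ and the radical becomes sqrt(-x**2 + 4) = 2·cos(θ) by the Pythagorean identity.
Integrate the resulting trig expression in θ, then back-substitute θ = asin(x/2), sin(θ) = x/2, cos(θ) = sqrt(-x**2 + 4)/2 (absorbing any constant into C).

x*sqrt(-x**2 + 4)/2 + 2*asin(x/2) + C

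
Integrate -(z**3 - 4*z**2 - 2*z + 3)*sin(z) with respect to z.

z**3*cos(z) - 3*z**2*sin(z) - 4*z**2*cos(z) + 8*z*sin(z) - 8*z*cos(z) + 8*sin(z) + 11*cos(z) + C

Use integration by parts with u = z**3 - 4*z**2 - 2*z + 3, dv = -sin(z) dz, so v = cos(z).
Apply parts 3 times (tabular method): alternate signs, differentiate u down to 0, integrate dv up.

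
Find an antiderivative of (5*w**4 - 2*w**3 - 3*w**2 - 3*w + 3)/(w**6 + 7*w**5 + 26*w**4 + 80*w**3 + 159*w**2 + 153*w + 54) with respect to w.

Factor the denominator: (w + 1)**2*(w + 2)*(w + 3)*(w**2 + 9).
Partial-fraction decomposition: (317*w - 582)/(390*(w**2 + 9)) - 37/(6*(w + 3)) + 93/(13*(w + 2)) - 9/(5*(w + 1)) + 1/(2*(w + 1)**2).
Integrate each term; A/(w−a) gives A·log|w−a|; the (Bw+D)/(w²+p²) term gives a log and an atan.

-9*log(w + 1)/5 + 93*log(w + 2)/13 - 37*log(w + 3)/6 + 317*log(w**2 + 9)/780 - 97*atan(w/3)/195 - 1/(2*w + 2) + C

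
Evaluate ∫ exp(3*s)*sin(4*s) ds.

Let I denote the integral. Integrate by parts with u = sin(4*s), dv = exp(3*s) ds, so v = exp(3*s)/3: I = exp(3*s)*sin(4*s)/3 − (4/3)·∫ exp(3*s)*cos(4*s) ds.
Apply parts again with u = cos(4*s), dv = exp(3*s) ds: ∫ exp(3*s)*cos(4*s) ds = exp(3*s)*cos(4*s)/3 + (4/3)·I. Substituting back brings back I: I = exp(3*s)*sin(4*s)/3 - 4*exp(3*s)*cos(4*s)/9 − (16/9)·I.
Solving for I: (1 + 16/9)·I equals the remaining terms, so I = (9/25)·(exp(3*s)*sin(4*s)/3 - 4*exp(3*s)*cos(4*s)/9).

3*exp(3*s)*sin(4*s)/25 - 4*exp(3*s)*cos(4*s)/25 + C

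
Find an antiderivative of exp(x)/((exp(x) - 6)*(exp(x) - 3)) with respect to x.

log(exp(x) - 6)/3 - log(exp(x) - 3)/3 + C

Let u = e^x, du = e^x dx.
The integral becomes ∫ du/((u-6)(u-3)); decompose into partial fractions.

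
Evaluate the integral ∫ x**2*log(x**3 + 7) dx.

Let u = x**3 + 7, so du = (3*x**2) dx.
The integral becomes (1/3)·∫ log(u) du; integrate by parts with u′=log(u), dv′=du.

x**3*log(x**3 + 7)/3 - x**3/3 + 7*log(x**3 + 7)/3 + C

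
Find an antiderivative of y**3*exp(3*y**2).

(3*y**2 - 1)*exp(3*y**2)/18 + C

Let u = y², du = 2y dy; rewrite as (1/2)∫ u^1·exp(3u) du.
Now integrate by parts 1 time.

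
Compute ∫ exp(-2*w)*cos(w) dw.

exp(-2*w)*sin(w)/5 - 2*exp(-2*w)*cos(w)/5 + C

Let I denote the integral. Integrate by parts with u = cos(w), dv = exp(-2*w) dw, so v = -exp(-2*w)/2: I = -exp(-2*w)*cos(w)/2 − (1/2)·∫ exp(-2*w)*sin(w) dw.
Apply parts again with u = sin(w), dv = exp(-2*w) dw: ∫ exp(-2*w)*sin(w) dw = -exp(-2*w)*sin(w)/2 + (1/2)·I. Substituting back brings back I: I = exp(-2*w)*sin(w)/4 - exp(-2*w)*cos(w)/2 − (1/4)·I.
Solving for I: (1 + 1/4)·I equals the remaining terms, so I = (4/5)·(exp(-2*w)*sin(w)/4 - exp(-2*w)*cos(w)/2).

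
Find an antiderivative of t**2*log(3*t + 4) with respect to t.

t**3*log(3*t + 4)/3 - t**3/9 + 2*t**2/9 - 16*t/27 + 64*log(3*t + 4)/81 + C

Use integration by parts with u = log(3*t + 4), dv = t**2 dt.
Then du = 3/(3*t + 4) dt and v = t**3/3.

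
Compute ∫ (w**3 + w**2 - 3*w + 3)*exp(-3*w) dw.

(-9*w**3 - 18*w**2 + 15*w - 22)*exp(-3*w)/27 + C

Use integration by parts with u = w**3 + w**2 - 3*w + 3, dv = exp(-3*w) dw, so v = -exp(-3*w)/3.
Apply parts 3 times (tabular method): alternate signs, differentiate u down to 0, integrate dv up.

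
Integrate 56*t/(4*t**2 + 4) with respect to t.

Let u = 4*t**2 + 4, so du = (8*t) dt.
Rewriting, the integral becomes 7·∫ 1/u du = 7·log(u).
Substituting back, u = 4*t**2 + 4.

7*log(4*t**2 + 4) + C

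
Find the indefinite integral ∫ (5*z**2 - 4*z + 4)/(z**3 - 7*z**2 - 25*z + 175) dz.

Factor the denominator: (z - 7)*(z - 5)*(z + 5).
Partial-fraction decomposition: 149/(120*(z + 5)) - 109/(20*(z - 5)) + 221/(24*(z - 7)).
Integrate each term: A/(z−a) contributes A·log|z−a|.

221*log(z - 7)/24 - 109*log(z - 5)/20 + 149*log(z + 5)/120 + C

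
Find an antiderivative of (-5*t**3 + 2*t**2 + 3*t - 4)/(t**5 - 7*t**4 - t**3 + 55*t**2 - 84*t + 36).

Factor the denominator: (t - 6)*(t - 2)*(t - 1)**2*(t + 3).
Partial-fraction decomposition: 7/(36*(t + 3)) - 59/(100*(t - 1)) - 1/(5*(t - 1)**2) + 3/(2*(t - 2)) - 497/(450*(t - 6)).
Integrate each term; A/(t−a) gives A·log|t−a|; A/(t−a)² gives −A/(t−a).

-497*log(t - 6)/450 + 3*log(t - 2)/2 - 59*log(t - 1)/100 + 7*log(t + 3)/36 + 1/(5*t - 5) + C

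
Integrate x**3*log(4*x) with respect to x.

Use integration by parts with u = log(4*x), dv = x**3 dx.
Then du = 1/x dx and v = x**4/4.

x**4*(log(x) + 2*log(2))/4 - x**4/16 + C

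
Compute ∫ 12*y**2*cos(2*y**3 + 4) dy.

2*sin(2*y**3 + 4) + C

Let u = 2*y**3 + 4, so du = (6*y**2) dy.
Rewriting, the integral becomes 2·∫ cos(u) du = 2·sin(u).
Substituting back, u = 2*y**3 + 4.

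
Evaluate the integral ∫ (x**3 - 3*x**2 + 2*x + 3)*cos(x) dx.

x**3*sin(x) - 3*x**2*sin(x) + 3*x**2*cos(x) - 4*x*sin(x) - 6*x*cos(x) + 9*sin(x) - 4*cos(x) + C

Use integration by parts with u = x**3 - 3*x**2 + 2*x + 3, dv = cos(x) dx, so v = sin(x).
Apply parts 3 times (tabular method): alternate signs, differentiate u down to 0, integrate dv up.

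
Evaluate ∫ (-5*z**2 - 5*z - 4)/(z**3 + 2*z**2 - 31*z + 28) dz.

-104*log(z - 4)/33 + 7*log(z - 1)/12 - 107*log(z + 7)/44 + C

Factor the denominator: (z - 4)*(z - 1)*(z + 7).
Partial-fraction decomposition: -107/(44*(z + 7)) + 7/(12*(z - 1)) - 104/(33*(z - 4)).
Integrate each term: A/(z−a) contributes A·log|z−a|.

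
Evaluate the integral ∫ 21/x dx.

21*log(x) + 7*log(2) + C

Let u = 2*x**3, so du = (6*x**2) dx.
Rewriting, the integral becomes 7·∫ 1/u du = 7·log(u).
Substituting back, u = 2*x**3.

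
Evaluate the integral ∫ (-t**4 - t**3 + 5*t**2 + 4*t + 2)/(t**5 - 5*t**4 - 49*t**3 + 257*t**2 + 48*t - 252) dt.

-163694*log(t - 6)/207025 + 9*log(t - 1)/400 - log(t + 1)/196 - 613*log(t + 7)/2704 + 1306/(455*t - 2730) + C

Factor the denominator: (t - 6)**2*(t - 1)*(t + 1)*(t + 7).
Partial-fraction decomposition: -613/(2704*(t + 7)) - 1/(196*(t + 1)) + 9/(400*(t - 1)) - 163694/(207025*(t - 6)) - 1306/(455*(t - 6)**2).
Integrate each term; A/(t−a) gives A·log|t−a|; A/(t−a)² gives −A/(t−a).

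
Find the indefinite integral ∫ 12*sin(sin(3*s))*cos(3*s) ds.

-4*cos(sin(3*s)) + C

Let u = sin(3*s), so du = (3*cos(3*s)) ds.
Rewriting, the integral becomes 4·∫ sin(u) du = 4·-cos(u).
Substituting back, u = sin(3*s).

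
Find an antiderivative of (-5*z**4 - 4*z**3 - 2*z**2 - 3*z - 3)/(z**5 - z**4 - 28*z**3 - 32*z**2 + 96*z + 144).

Factor the denominator: (z - 6)*(z - 2)*(z + 2)**2*(z + 3).
Partial-fraction decomposition: -103/(15*(z + 3)) + 1201/(256*(z + 2)) - 53/(32*(z + 2)**2) + 129/(320*(z - 2)) - 2479/(768*(z - 6)).
Integrate each term; A/(z−a) gives A·log|z−a|; A/(z−a)² gives −A/(z−a).

-2479*log(z - 6)/768 + 129*log(z - 2)/320 + 1201*log(z + 2)/256 - 103*log(z + 3)/15 + 53/(32*z + 64) + C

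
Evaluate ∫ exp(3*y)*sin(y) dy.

Let I denote the integral. Integrate by parts with u = sin(y), dv = exp(3*y) dy, so v = exp(3*y)/3: I = exp(3*y)*sin(y)/3 − (1/3)·∫ exp(3*y)*cos(y) dy.
Apply parts again with u = cos(y), dv = exp(3*y) dy: ∫ exp(3*y)*cos(y) dy = exp(3*y)*cos(y)/3 + (1/3)·I. Substituting back brings back I: I = exp(3*y)*sin(y)/3 - exp(3*y)*cos(y)/9 − (1/9)·I.
Solving for I: (1 + 1/9)·I equals the remaining terms, so I = (9/10)·(exp(3*y)*sin(y)/3 - exp(3*y)*cos(y)/9).

3*exp(3*y)*sin(y)/10 - exp(3*y)*cos(y)/10 + C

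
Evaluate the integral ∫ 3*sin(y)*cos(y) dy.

-3*cos(y)**2/2 + C

Let u = cos(y), so du = (-sin(y)) dy.
Rewriting, the integral becomes -3·∫ u^1 du = -3·u^2/2.
Substituting back, u = cos(y).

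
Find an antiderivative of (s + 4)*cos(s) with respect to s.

Use integration by parts with u = s + 4, dv = cos(s) ds, so v = sin(s).
Apply parts 1 times (tabular method): alternate signs, differentiate u down to 0, integrate dv up.

s*sin(s) + 4*sin(s) + cos(s) + C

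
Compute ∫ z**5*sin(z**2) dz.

Let u = z², du = 2z dz; rewrite as (1/2)∫ u^2·sin(1u) du.
Now integrate by parts 2 times.

-z**4*cos(z**2)/2 + z**2*sin(z**2) + cos(z**2) + C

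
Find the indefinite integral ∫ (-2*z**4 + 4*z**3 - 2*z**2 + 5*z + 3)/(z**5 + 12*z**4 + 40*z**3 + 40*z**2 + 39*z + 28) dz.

Factor the denominator: (z + 1)*(z + 4)*(z + 7)*(z**2 + 1).
Partial-fraction decomposition: -(49*z - 43)/(850*(z**2 + 1)) - 1576/(225*(z + 7)) + 817/(153*(z + 4)) - 5/(18*(z + 1)).
Integrate each term; A/(z−a) gives A·log|z−a|; the (Bz+D)/(z²+p²) term gives a log and an atan.

-5*log(z + 1)/18 + 817*log(z + 4)/153 - 1576*log(z + 7)/225 - 49*log(z**2 + 1)/1700 + 43*atan(z)/850 + C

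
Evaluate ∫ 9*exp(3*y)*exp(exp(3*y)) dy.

Let u = exp(3*y), so du = (3*exp(3*y)) dy.
Rewriting, the integral becomes 3·∫ e^u du = 3·e^u.
Substituting back, u = exp(3*y).

3*exp(exp(3*y)) + C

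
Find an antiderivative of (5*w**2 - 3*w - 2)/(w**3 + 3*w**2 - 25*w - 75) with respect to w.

Factor the denominator: (w - 5)*(w + 3)*(w + 5).
Partial-fraction decomposition: 69/(10*(w + 5)) - 13/(4*(w + 3)) + 27/(20*(w - 5)).
Integrate each term: A/(w−a) contributes A·log|w−a|.

27*log(w - 5)/20 - 13*log(w + 3)/4 + 69*log(w + 5)/10 + C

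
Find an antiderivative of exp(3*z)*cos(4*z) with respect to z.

4*exp(3*z)*sin(4*z)/25 + 3*exp(3*z)*cos(4*z)/25 + C

Let I denote the integral. Integrate by parts with u = cos(4*z), dv = exp(3*z) dz, so v = exp(3*z)/3: I = exp(3*z)*cos(4*z)/3 + (4/3)·∫ exp(3*z)*sin(4*z) dz.
Apply parts again with u = sin(4*z), dv = exp(3*z) dz: ∫ exp(3*z)*sin(4*z) dz = exp(3*z)*sin(4*z)/3 − (4/3)·I. Substituting back brings back I: I = 4*exp(3*z)*sin(4*z)/9 + exp(3*z)*cos(4*z)/3 − (16/9)·I.
Solving for I: (1 + 16/9)·I equals the remaining terms, so I = (9/25)·(4*exp(3*z)*sin(4*z)/9 + exp(3*z)*cos(4*z)/3).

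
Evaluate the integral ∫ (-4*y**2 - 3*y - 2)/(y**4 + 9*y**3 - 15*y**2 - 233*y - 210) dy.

Factor the denominator: (y - 5)*(y + 1)*(y + 6)*(y + 7).
Partial-fraction decomposition: 59/(24*(y + 7)) - 128/(55*(y + 6)) + 1/(60*(y + 1)) - 13/(88*(y - 5)).
Integrate each term: A/(y−a) contributes A·log|y−a|.

-13*log(y - 5)/88 + log(y + 1)/60 - 128*log(y + 6)/55 + 59*log(y + 7)/24 + C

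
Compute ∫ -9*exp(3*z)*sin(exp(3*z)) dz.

Let u = exp(3*z), so du = (3*exp(3*z)) dz.
Rewriting, the integral becomes -3·∫ sin(u) du = -3·-cos(u).
Substituting back, u = exp(3*z).

3*cos(exp(3*z)) + C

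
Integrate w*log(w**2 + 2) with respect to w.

w**2*log(w**2 + 2)/2 - w**2/2 + log(w**2 + 2) + C

Let u = w**2 + 2, so du = (2*w) dw.
The integral becomes (1/2)·∫ log(u) du; integrate by parts with u′=log(u), dv′=du.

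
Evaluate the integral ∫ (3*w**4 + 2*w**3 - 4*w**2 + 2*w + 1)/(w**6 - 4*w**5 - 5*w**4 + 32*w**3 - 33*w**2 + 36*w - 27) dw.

Factor the denominator: (w - 3)**2*(w - 1)*(w + 3)*(w**2 + 1).
Partial-fraction decomposition: -2*(2*w + 1)/(25*(w**2 + 1)) - 37/(360*(w + 3)) + 1/(8*(w - 1)) + 31/(225*(w - 3)) + 67/(30*(w - 3)**2).
Integrate each term; A/(w−a) gives A·log|w−a|; the (Bw+D)/(w²+p²) term gives a log and an atan.

31*log(w - 3)/225 + log(w - 1)/8 - 37*log(w + 3)/360 - 2*log(w**2 + 1)/25 - 2*atan(w)/25 - 67/(30*w - 90) + C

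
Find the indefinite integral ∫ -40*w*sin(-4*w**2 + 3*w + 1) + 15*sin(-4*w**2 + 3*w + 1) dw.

-5*cos(-4*w**2 + 3*w + 1) + C

Let u = 4*w**2 - 3*w - 1, so du = (8*w - 3) dw.
Rewriting, the integral becomes 5·∫ sin(u) du = 5·-cos(u).
Substituting back, u = 4*w**2 - 3*w - 1.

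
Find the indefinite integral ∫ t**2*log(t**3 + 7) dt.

t**3*log(t**3 + 7)/3 - t**3/3 + 7*log(t**3 + 7)/3 + C

Let u = t**3 + 7, so du = (3*t**2) dt.
The integral becomes (1/3)·∫ log(u) du; integrate by parts with u′=log(u), dv′=du.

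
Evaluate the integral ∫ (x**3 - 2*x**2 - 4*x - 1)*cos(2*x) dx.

Use integration by parts with u = x**3 - 2*x**2 - 4*x - 1, dv = cos(2*x) dx, so v = sin(2*x)/2.
Apply parts 3 times (tabular method): alternate signs, differentiate u down to 0, integrate dv up.

x**3*sin(2*x)/2 - x**2*sin(2*x) + 3*x**2*cos(2*x)/4 - 11*x*sin(2*x)/4 - x*cos(2*x) - 11*cos(2*x)/8 + C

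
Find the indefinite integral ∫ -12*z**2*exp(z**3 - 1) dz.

-4*exp(z**3 - 1) + C

Let u = z**3 - 1, so du = (3*z**2) dz.
Rewriting, the integral becomes -4·∫ e^u du = -4·e^u.
Substituting back, u = z**3 - 1.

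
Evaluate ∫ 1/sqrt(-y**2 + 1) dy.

asin(y) + C

Substitute y = sin(θ), so dy = cos(θ) dθ and the radical becomes sqrt(-y**2 + 1) = cos(θ) by the Pythagorean identity.
Integrate the resulting trig expression in θ, then back-substitute θ = asin(y), sin(θ) = y, cos(θ) = sqrt(-y**2 + 1) (absorbing any constant into C).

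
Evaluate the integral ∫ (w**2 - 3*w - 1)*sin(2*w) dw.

-w**2*cos(2*w)/2 + w*sin(2*w)/2 + 3*w*cos(2*w)/2 - 3*sin(2*w)/4 + 3*cos(2*w)/4 + C

Use integration by parts with u = w**2 - 3*w - 1, dv = sin(2*w) dw, so v = -cos(2*w)/2.
Apply parts 2 times (tabular method): alternate signs, differentiate u down to 0, integrate dv up.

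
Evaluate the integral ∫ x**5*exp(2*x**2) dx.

Let u = x², du = 2x dx; rewrite as (1/2)∫ u^2·exp(2u) du.
Now integrate by parts 2 times.

(2*x**4 - 2*x**2 + 1)*exp(2*x**2)/8 + C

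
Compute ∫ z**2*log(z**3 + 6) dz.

z**3*log(z**3 + 6)/3 - z**3/3 + 2*log(z**3 + 6) + C

Let u = z**3 + 6, so du = (3*z**2) dz.
The integral becomes (1/3)·∫ log(u) du; integrate by parts with u′=log(u), dv′=du.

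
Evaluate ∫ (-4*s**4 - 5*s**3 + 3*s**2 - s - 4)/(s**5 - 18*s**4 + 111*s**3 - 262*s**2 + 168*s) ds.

-log(s)/42 - 11183*log(s - 7)/126 + 3083*log(s - 6)/30 - 163*log(s - 4)/9 + 11*log(s - 1)/90 + C

Factor the denominator: s*(s - 7)*(s - 6)*(s - 4)*(s - 1).
Partial-fraction decomposition: 11/(90*(s - 1)) - 163/(9*(s - 4)) + 3083/(30*(s - 6)) - 11183/(126*(s - 7)) - 1/(42*s).
Integrate each term: A/(s−a) contributes A·log|s−a|.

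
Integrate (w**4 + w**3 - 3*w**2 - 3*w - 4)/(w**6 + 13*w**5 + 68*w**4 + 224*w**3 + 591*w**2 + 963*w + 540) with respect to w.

-log(w + 1)/60 - 4*log(w + 3)/9 + 152*log(w + 4)/75 - 109*log(w + 5)/68 + 143*log(w**2 + 9)/7650 - 329*atan(w/3)/3825 + C

Factor the denominator: (w + 1)*(w + 3)*(w + 4)*(w + 5)*(w**2 + 9).
Partial-fraction decomposition: (143*w - 987)/(3825*(w**2 + 9)) - 109/(68*(w + 5)) + 152/(75*(w + 4)) - 4/(9*(w + 3)) - 1/(60*(w + 1)).
Integrate each term; A/(w−a) gives A·log|w−a|; the (Bw+D)/(w²+p²) term gives a log and an atan.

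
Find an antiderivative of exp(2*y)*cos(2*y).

Let I denote the integral. Integrate by parts with u = cos(2*y), dv = exp(2*y) dy, so v = exp(2*y)/2: I = exp(2*y)*cos(2*y)/2 + ∫ exp(2*y)*sin(2*y) dy.
Apply parts again with u = sin(2*y), dv = exp(2*y) dy: ∫ exp(2*y)*sin(2*y) dy = exp(2*y)*sin(2*y)/2 − I. Substituting back brings back I: I = exp(2*y)*sin(2*y)/2 + exp(2*y)*cos(2*y)/2 − I.
Solving for I: (1 + 1)·I equals the remaining terms, so I = (1/2)·(exp(2*y)*sin(2*y)/2 + exp(2*y)*cos(2*y)/2).

exp(2*y)*sin(2*y)/4 + exp(2*y)*cos(2*y)/4 + C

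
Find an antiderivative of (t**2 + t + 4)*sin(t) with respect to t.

Use integration by parts with u = t**2 + t + 4, dv = sin(t) dt, so v = -cos(t).
Apply parts 2 times (tabular method): alternate signs, differentiate u down to 0, integrate dv up.

-t**2*cos(t) + 2*t*sin(t) - t*cos(t) + sin(t) - 2*cos(t) + C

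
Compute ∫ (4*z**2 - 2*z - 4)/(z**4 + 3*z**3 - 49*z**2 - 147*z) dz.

Factor the denominator: z*(z - 7)*(z + 3)*(z + 7).
Partial-fraction decomposition: -103/(196*(z + 7)) + 19/(60*(z + 3)) + 89/(490*(z - 7)) + 4/(147*z).
Integrate each term: A/(z−a) contributes A·log|z−a|.

4*log(z)/147 + 89*log(z - 7)/490 + 19*log(z + 3)/60 - 103*log(z + 7)/196 + C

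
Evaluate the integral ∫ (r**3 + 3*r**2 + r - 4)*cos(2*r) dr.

r**3*sin(2*r)/2 + 3*r**2*sin(2*r)/2 + 3*r**2*cos(2*r)/4 - r*sin(2*r)/4 + 3*r*cos(2*r)/2 - 11*sin(2*r)/4 - cos(2*r)/8 + C

Use integration by parts with u = r**3 + 3*r**2 + r - 4, dv = cos(2*r) dr, so v = sin(2*r)/2.
Apply parts 3 times (tabular method): alternate signs, differentiate u down to 0, integrate dv up.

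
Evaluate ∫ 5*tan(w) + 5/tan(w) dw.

5*log(tan(w)) + C

Let u = tan(w), so du = (tan(w)**2 + 1) dw.
Rewriting, the integral becomes 5·∫ 1/u du = 5·log(u).
Substituting back, u = tan(w).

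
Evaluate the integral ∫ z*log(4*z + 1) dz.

Use integration by parts with u = log(4*z + 1), dv = z dz.
Then du = 4/(4*z + 1) dz and v = z**2/2.

z**2*log(4*z + 1)/2 - z**2/4 + z/8 - log(4*z + 1)/32 + C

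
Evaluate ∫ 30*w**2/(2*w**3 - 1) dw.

5*log(2*w**3 - 1) + C

Let u = 2*w**3 - 1, so du = (6*w**2) dw.
Rewriting, the integral becomes 5·∫ 1/u du = 5·log(u).
Substituting back, u = 2*w**3 - 1.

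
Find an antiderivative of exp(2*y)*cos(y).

Let I denote the integral. Integrate by parts with u = cos(y), dv = exp(2*y) dy, so v = exp(2*y)/2: I = exp(2*y)*cos(y)/2 + (1/2)·∫ exp(2*y)*sin(y) dy.
Apply parts again with u = sin(y), dv = exp(2*y) dy: ∫ exp(2*y)*sin(y) dy = exp(2*y)*sin(y)/2 − (1/2)·I. Substituting back brings back I: I = exp(2*y)*sin(y)/4 + exp(2*y)*cos(y)/2 − (1/4)·I.
Solving for I: (1 + 1/4)·I equals the remaining terms, so I = (4/5)·(exp(2*y)*sin(y)/4 + exp(2*y)*cos(y)/2).

exp(2*y)*sin(y)/5 + 2*exp(2*y)*cos(y)/5 + C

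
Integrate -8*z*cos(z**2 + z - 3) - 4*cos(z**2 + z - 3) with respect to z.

Let u = z**2 + z - 3, so du = (2*z + 1) dz.
Rewriting, the integral becomes -4·∫ cos(u) du = -4·sin(u).
Substituting back, u = z**2 + z - 3.

-4*sin(z**2 + z - 3) + C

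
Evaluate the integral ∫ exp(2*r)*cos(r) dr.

Let I denote the integral. Integrate by parts with u = cos(r), dv = exp(2*r) dr, so v = exp(2*r)/2: I = exp(2*r)*cos(r)/2 + (1/2)·∫ exp(2*r)*sin(r) dr.
Apply parts again with u = sin(r), dv = exp(2*r) dr: ∫ exp(2*r)*sin(r) dr = exp(2*r)*sin(r)/2 − (1/2)·I. Substituting back brings back I: I = exp(2*r)*sin(r)/4 + exp(2*r)*cos(r)/2 − (1/4)·I.
Solving for I: (1 + 1/4)·I equals the remaining terms, so I = (4/5)·(exp(2*r)*sin(r)/4 + exp(2*r)*cos(r)/2).

exp(2*r)*sin(r)/5 + 2*exp(2*r)*cos(r)/5 + C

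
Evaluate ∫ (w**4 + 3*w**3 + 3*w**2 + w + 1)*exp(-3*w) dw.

Use integration by parts with u = w**4 + 3*w**3 + 3*w**2 + w + 1, dv = exp(-3*w) dw, so v = -exp(-3*w)/3.
Apply parts 4 times (tabular method): alternate signs, differentiate u down to 0, integrate dv up.

(-27*w**4 - 117*w**3 - 198*w**2 - 159*w - 80)*exp(-3*w)/81 + C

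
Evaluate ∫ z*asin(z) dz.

Use integration by parts with u = arcsin(z), dv = z dz.
Then du = 1/sqrt(-z**2 + 1) dz.

z**2*asin(z)/2 + z*sqrt(-z**2 + 1)/4 - asin(z)/4 + C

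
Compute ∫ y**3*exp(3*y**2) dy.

(3*y**2 - 1)*exp(3*y**2)/18 + C

Let u = y², du = 2y dy; rewrite as (1/2)∫ u^1·exp(3u) du.
Now integrate by parts 1 time.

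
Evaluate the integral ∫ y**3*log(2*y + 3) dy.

y**4*log(2*y + 3)/4 - y**4/16 + y**3/8 - 9*y**2/32 + 27*y/32 - 81*log(2*y + 3)/64 + C

Use integration by parts with u = log(2*y + 3), dv = y**3 dy.
Then du = 2/(2*y + 3) dy and v = y**4/4.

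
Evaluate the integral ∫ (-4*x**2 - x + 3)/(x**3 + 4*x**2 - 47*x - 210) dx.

Factor the denominator: (x - 7)*(x + 5)*(x + 6).
Partial-fraction decomposition: -135/(13*(x + 6)) + 23/(3*(x + 5)) - 50/(39*(x - 7)).
Integrate each term: A/(x−a) contributes A·log|x−a|.

-50*log(x - 7)/39 + 23*log(x + 5)/3 - 135*log(x + 6)/13 + C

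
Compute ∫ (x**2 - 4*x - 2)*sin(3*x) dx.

-x**2*cos(3*x)/3 + 2*x*sin(3*x)/9 + 4*x*cos(3*x)/3 - 4*sin(3*x)/9 + 20*cos(3*x)/27 + C

Use integration by parts with u = x**2 - 4*x - 2, dv = sin(3*x) dx, so v = -cos(3*x)/3.
Apply parts 2 times (tabular method): alternate signs, differentiate u down to 0, integrate dv up.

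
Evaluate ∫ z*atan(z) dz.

z**2*atan(z)/2 - z/2 + atan(z)/2 + C

Use integration by parts with u = arctan(z), dv = z dz.
Then du = 1/(z**2 + 1) dz.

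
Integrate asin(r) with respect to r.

r*asin(r) + sqrt(-r**2 + 1) + C

Use integration by parts with u = arcsin(r), dv = dr.
Then du = 1/sqrt(-r**2 + 1) dr.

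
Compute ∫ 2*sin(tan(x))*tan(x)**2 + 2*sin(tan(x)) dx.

Let u = tan(x), so du = (tan(x)**2 + 1) dx.
Rewriting, the integral becomes 2·∫ sin(u) du = 2·-cos(u).
Substituting back, u = tan(x).

-2*cos(tan(x)) + C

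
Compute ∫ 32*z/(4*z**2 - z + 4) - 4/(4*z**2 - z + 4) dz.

4*log(4*z**2 - z + 4) + C

Let u = 4*z**2 - z + 4, so du = (8*z - 1) dz.
Rewriting, the integral becomes 4·∫ 1/u du = 4·log(u).
Substituting back, u = 4*z**2 - z + 4.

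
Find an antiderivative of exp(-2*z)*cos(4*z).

exp(-2*z)*sin(4*z)/5 - exp(-2*z)*cos(4*z)/10 + C

Let I denote the integral. Integrate by parts with u = cos(4*z), dv = exp(-2*z) dz, so v = -exp(-2*z)/2: I = -exp(-2*z)*cos(4*z)/2 − 2·∫ exp(-2*z)*sin(4*z) dz.
Apply parts again with u = sin(4*z), dv = exp(-2*z) dz: ∫ exp(-2*z)*sin(4*z) dz = -exp(-2*z)*sin(4*z)/2 + 2·I. Substituting back brings back I: I = exp(-2*z)*sin(4*z) - exp(-2*z)*cos(4*z)/2 − 4·I.
Solving for I: (1 + 4)·I equals the remaining terms, so I = (1/5)·(exp(-2*z)*sin(4*z) - exp(-2*z)*cos(4*z)/2).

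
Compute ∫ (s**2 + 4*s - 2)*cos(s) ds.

Use integration by parts with u = s**2 + 4*s - 2, dv = cos(s) ds, so v = sin(s).
Apply parts 2 times (tabular method): alternate signs, differentiate u down to 0, integrate dv up.

s**2*sin(s) + 4*s*sin(s) + 2*s*cos(s) - 4*sin(s) + 4*cos(s) + C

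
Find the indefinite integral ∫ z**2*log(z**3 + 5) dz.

z**3*log(z**3 + 5)/3 - z**3/3 + 5*log(z**3 + 5)/3 + C

Let u = z**3 + 5, so du = (3*z**2) dz.
The integral becomes (1/3)·∫ log(u) du; integrate by parts with u′=log(u), dv′=du.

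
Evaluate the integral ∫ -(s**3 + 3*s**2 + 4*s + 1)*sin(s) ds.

Use integration by parts with u = s**3 + 3*s**2 + 4*s + 1, dv = -sin(s) ds, so v = cos(s).
Apply parts 3 times (tabular method): alternate signs, differentiate u down to 0, integrate dv up.

s**3*cos(s) - 3*s**2*sin(s) + 3*s**2*cos(s) - 6*s*sin(s) - 2*s*cos(s) + 2*sin(s) - 5*cos(s) + C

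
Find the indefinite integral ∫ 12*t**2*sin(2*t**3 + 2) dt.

Let u = 2*t**3 + 2, so du = (6*t**2) dt.
Rewriting, the integral becomes 2·∫ sin(u) du = 2·-cos(u).
Substituting back, u = 2*t**3 + 2.

-2*cos(2*t**3 + 2) + C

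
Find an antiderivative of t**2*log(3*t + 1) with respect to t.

t**3*log(3*t + 1)/3 - t**3/9 + t**2/18 - t/27 + log(3*t + 1)/81 + C

Use integration by parts with u = log(3*t + 1), dv = t**2 dt.
Then du = 3/(3*t + 1) dt and v = t**3/3.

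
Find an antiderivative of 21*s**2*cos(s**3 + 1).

7*sin(s**3 + 1) + C

Let u = s**3 + 1, so du = (3*s**2) ds.
Rewriting, the integral becomes 7·∫ cos(u) du = 7·sin(u).
Substituting back, u = s**3 + 1.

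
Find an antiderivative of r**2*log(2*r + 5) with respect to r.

r**3*log(2*r + 5)/3 - r**3/9 + 5*r**2/12 - 25*r/12 + 125*log(2*r + 5)/24 + C

Use integration by parts with u = log(2*r + 5), dv = r**2 dr.
Then du = 2/(2*r + 5) dr and v = r**3/3.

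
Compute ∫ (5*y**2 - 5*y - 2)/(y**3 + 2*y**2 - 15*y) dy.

Factor the denominator: y*(y - 3)*(y + 5).
Partial-fraction decomposition: 37/(10*(y + 5)) + 7/(6*(y - 3)) + 2/(15*y).
Integrate each term: A/(y−a) contributes A·log|y−a|.

2*log(y)/15 + 7*log(y - 3)/6 + 37*log(y + 5)/10 + C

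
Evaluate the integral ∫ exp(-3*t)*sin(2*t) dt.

-3*exp(-3*t)*sin(2*t)/13 - 2*exp(-3*t)*cos(2*t)/13 + C

Let I denote the integral. Integrate by parts with u = sin(2*t), dv = exp(-3*t) dt, so v = -exp(-3*t)/3: I = -exp(-3*t)*sin(2*t)/3 + (2/3)·∫ exp(-3*t)*cos(2*t) dt.
Apply parts again with u = cos(2*t), dv = exp(-3*t) dt: ∫ exp(-3*t)*cos(2*t) dt = -exp(-3*t)*cos(2*t)/3 − (2/3)·I. Substituting back brings back I: I = -exp(-3*t)*sin(2*t)/3 - 2*exp(-3*t)*cos(2*t)/9 − (4/9)·I.
Solving for I: (1 + 4/9)·I equals the remaining terms, so I = (9/13)·(-exp(-3*t)*sin(2*t)/3 - 2*exp(-3*t)*cos(2*t)/9).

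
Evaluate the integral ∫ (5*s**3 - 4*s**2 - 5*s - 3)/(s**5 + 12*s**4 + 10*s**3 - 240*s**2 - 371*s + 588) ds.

Factor the denominator: (s - 4)*(s - 1)*(s + 3)*(s + 7)**2.
Partial-fraction decomposition: 7871/(30976*(s + 7)) + 1879/(352*(s + 7)**2) - 159/(448*(s + 3)) + 7/(768*(s - 1)) + 233/(2541*(s - 4)).
Integrate each term; A/(s−a) gives A·log|s−a|; A/(s−a)² gives −A/(s−a).

233*log(s - 4)/2541 + 7*log(s - 1)/768 - 159*log(s + 3)/448 + 7871*log(s + 7)/30976 - 1879/(352*s + 2464) + C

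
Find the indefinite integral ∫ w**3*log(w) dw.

w**4*log(w)/4 - w**4/16 + C

Use integration by parts with u = log(w), dv = w**3 dw.
Then du = 1/w dw and v = w**4/4.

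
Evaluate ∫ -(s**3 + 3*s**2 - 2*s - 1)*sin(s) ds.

Use integration by parts with u = s**3 + 3*s**2 - 2*s - 1, dv = -sin(s) ds, so v = cos(s).
Apply parts 3 times (tabular method): alternate signs, differentiate u down to 0, integrate dv up.

s**3*cos(s) - 3*s**2*sin(s) + 3*s**2*cos(s) - 6*s*sin(s) - 8*s*cos(s) + 8*sin(s) - 7*cos(s) + C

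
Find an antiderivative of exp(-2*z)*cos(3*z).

Let I denote the integral. Integrate by parts with u = cos(3*z), dv = exp(-2*z) dz, so v = -exp(-2*z)/2: I = -exp(-2*z)*cos(3*z)/2 − (3/2)·∫ exp(-2*z)*sin(3*z) dz.
Apply parts again with u = sin(3*z), dv = exp(-2*z) dz: ∫ exp(-2*z)*sin(3*z) dz = -exp(-2*z)*sin(3*z)/2 + (3/2)·I. Substituting back brings back I: I = 3*exp(-2*z)*sin(3*z)/4 - exp(-2*z)*cos(3*z)/2 − (9/4)·I.
Solving for I: (1 + 9/4)·I equals the remaining terms, so I = (4/13)·(3*exp(-2*z)*sin(3*z)/4 - exp(-2*z)*cos(3*z)/2).

3*exp(-2*z)*sin(3*z)/13 - 2*exp(-2*z)*cos(3*z)/13 + C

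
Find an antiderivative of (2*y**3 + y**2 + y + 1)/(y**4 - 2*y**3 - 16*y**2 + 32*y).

log(y)/32 + 149*log(y - 4)/64 - 23*log(y - 2)/24 + 115*log(y + 4)/192 + C

Factor the denominator: y*(y - 4)*(y - 2)*(y + 4).
Partial-fraction decomposition: 115/(192*(y + 4)) - 23/(24*(y - 2)) + 149/(64*(y - 4)) + 1/(32*y).
Integrate each term: A/(y−a) contributes A·log|y−a|.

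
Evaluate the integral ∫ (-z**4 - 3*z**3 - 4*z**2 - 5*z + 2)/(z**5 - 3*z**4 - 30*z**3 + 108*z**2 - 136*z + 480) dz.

Factor the denominator: (z - 5)*(z - 4)*(z + 6)*(z**2 + 4).
Partial-fraction decomposition: (5*z - 4)/(116*(z**2 + 4)) - 19/(110*(z + 6)) + 53/(20*(z - 4)) - 1123/(319*(z - 5)).
Integrate each term; A/(z−a) gives A·log|z−a|; the (Bz+D)/(z²+p²) term gives a log and an atan.

-1123*log(z - 5)/319 + 53*log(z - 4)/20 - 19*log(z + 6)/110 + 5*log(z**2 + 4)/232 - atan(z/2)/58 + C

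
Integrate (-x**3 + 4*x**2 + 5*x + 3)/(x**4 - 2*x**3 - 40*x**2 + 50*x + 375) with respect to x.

Factor the denominator: (x - 5)**2*(x + 3)*(x + 5).
Partial-fraction decomposition: -203/(200*(x + 5)) + 51/(128*(x + 3)) - 1227/(3200*(x - 5)) + 3/(80*(x - 5)**2).
Integrate each term; A/(x−a) gives A·log|x−a|; A/(x−a)² gives −A/(x−a).

-1227*log(x - 5)/3200 + 51*log(x + 3)/128 - 203*log(x + 5)/200 - 3/(80*x - 400) + C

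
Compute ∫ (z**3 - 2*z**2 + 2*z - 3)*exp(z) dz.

(z**3 - 5*z**2 + 12*z - 15)*exp(z) + C

Use integration by parts with u = z**3 - 2*z**2 + 2*z - 3, dv = exp(z) dz, so v = exp(z).
Apply parts 3 times (tabular method): alternate signs, differentiate u down to 0, integrate dv up.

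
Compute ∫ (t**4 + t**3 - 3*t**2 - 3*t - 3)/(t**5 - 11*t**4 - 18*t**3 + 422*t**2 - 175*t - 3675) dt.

-17053*log(t - 7)/14400 + 657*log(t - 5)/320 - 33*log(t + 3)/1600 + 437*log(t + 5)/2880 - 2573/(240*t - 1680) + C

Factor the denominator: (t - 7)**2*(t - 5)*(t + 3)*(t + 5).
Partial-fraction decomposition: 437/(2880*(t + 5)) - 33/(1600*(t + 3)) + 657/(320*(t - 5)) - 17053/(14400*(t - 7)) + 2573/(240*(t - 7)**2).
Integrate each term; A/(t−a) gives A·log|t−a|; A/(t−a)² gives −A/(t−a).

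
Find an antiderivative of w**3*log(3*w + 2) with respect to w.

Use integration by parts with u = log(3*w + 2), dv = w**3 dw.
Then du = 3/(3*w + 2) dw and v = w**4/4.

w**4*log(3*w + 2)/4 - w**4/16 + w**3/18 - w**2/18 + 2*w/27 - 4*log(3*w + 2)/81 + C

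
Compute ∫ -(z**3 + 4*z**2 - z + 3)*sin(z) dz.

Use integration by parts with u = z**3 + 4*z**2 - z + 3, dv = -sin(z) dz, so v = cos(z).
Apply parts 3 times (tabular method): alternate signs, differentiate u down to 0, integrate dv up.

z**3*cos(z) - 3*z**2*sin(z) + 4*z**2*cos(z) - 8*z*sin(z) - 7*z*cos(z) + 7*sin(z) - 5*cos(z) + C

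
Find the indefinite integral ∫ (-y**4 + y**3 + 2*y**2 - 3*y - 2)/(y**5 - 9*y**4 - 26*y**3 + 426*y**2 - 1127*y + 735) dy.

Factor the denominator: (y - 7)*(y - 5)*(y - 3)*(y - 1)*(y + 7).
Partial-fraction decomposition: -2627/(13440*(y + 7)) + 1/(128*(y - 1)) - 47/(160*(y - 3)) + 467/(192*(y - 5)) - 661/(224*(y - 7)).
Integrate each term: A/(y−a) contributes A·log|y−a|.

-661*log(y - 7)/224 + 467*log(y - 5)/192 - 47*log(y - 3)/160 + log(y - 1)/128 - 2627*log(y + 7)/13440 + C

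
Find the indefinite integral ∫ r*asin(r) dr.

Use integration by parts with u = arcsin(r), dv = r dr.
Then du = 1/sqrt(-r**2 + 1) dr.

r**2*asin(r)/2 + r*sqrt(-r**2 + 1)/4 - asin(r)/4 + C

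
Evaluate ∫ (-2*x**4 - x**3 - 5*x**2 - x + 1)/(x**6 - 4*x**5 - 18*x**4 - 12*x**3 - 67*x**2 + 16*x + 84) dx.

-1349*log(x - 7)/6360 + log(x - 1)/30 - log(x + 1)/40 + 11*log(x + 3)/65 + 119*log(x**2 + 4)/6890 - 227*atan(x/2)/6890 + C

Factor the denominator: (x - 7)*(x - 1)*(x + 1)*(x + 3)*(x**2 + 4).
Partial-fraction decomposition: (119*x - 227)/(3445*(x**2 + 4)) + 11/(65*(x + 3)) - 1/(40*(x + 1)) + 1/(30*(x - 1)) - 1349/(6360*(x - 7)).
Integrate each term; A/(x−a) gives A·log|x−a|; the (Bx+D)/(x²+p²) term gives a log and an atan.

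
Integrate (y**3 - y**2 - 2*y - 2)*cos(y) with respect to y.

y**3*sin(y) - y**2*sin(y) + 3*y**2*cos(y) - 8*y*sin(y) - 2*y*cos(y) - 8*cos(y) + C

Use integration by parts with u = y**3 - y**2 - 2*y - 2, dv = cos(y) dy, so v = sin(y).
Apply parts 3 times (tabular method): alternate signs, differentiate u down to 0, integrate dv up.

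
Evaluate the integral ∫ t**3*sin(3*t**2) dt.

-t**2*cos(3*t**2)/6 + sin(3*t**2)/18 + C

Let u = t², du = 2t dt; rewrite as (1/2)∫ u^1·sin(3u) du.
Now integrate by parts 1 time.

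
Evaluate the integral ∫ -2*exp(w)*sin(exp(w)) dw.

Let u = exp(w), so du = (exp(w)) dw.
Rewriting, the integral becomes -2·∫ sin(u) du = -2·-cos(u).
Substituting back, u = exp(w).

2*cos(exp(w)) + C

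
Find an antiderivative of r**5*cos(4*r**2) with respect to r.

r**4*sin(4*r**2)/8 + r**2*cos(4*r**2)/16 - sin(4*r**2)/64 + C

Let u = r², du = 2r dr; rewrite as (1/2)∫ u^2·cos(4u) du.
Now integrate by parts 2 times.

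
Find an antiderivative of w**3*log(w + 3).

w**4*log(w + 3)/4 - w**4/16 + w**3/4 - 9*w**2/8 + 27*w/4 - 81*log(w + 3)/4 + C

Use integration by parts with u = log(w + 3), dv = w**3 dw.
Then du = 1/(w + 3) dw and v = w**4/4.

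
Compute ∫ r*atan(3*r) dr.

Use integration by parts with u = arctan(3*r), dv = r dr.
Then du = 3/(9*r**2 + 1) dr.

r**2*atan(3*r)/2 - r/6 + atan(3*r)/18 + C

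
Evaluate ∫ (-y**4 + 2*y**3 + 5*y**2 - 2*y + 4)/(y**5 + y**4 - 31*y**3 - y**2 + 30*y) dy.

Factor the denominator: y*(y - 5)*(y - 1)*(y + 1)*(y + 6).
Partial-fraction decomposition: -766/(1155*(y + 6)) - 2/(15*(y + 1)) - 1/(7*(y - 1)) - 32/(165*(y - 5)) + 2/(15*y).
Integrate each term: A/(y−a) contributes A·log|y−a|.

2*log(y)/15 - 32*log(y - 5)/165 - log(y - 1)/7 - 2*log(y + 1)/15 - 766*log(y + 6)/1155 + C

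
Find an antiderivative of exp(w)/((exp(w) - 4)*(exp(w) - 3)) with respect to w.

Let u = e^w, du = e^w dw.
The integral becomes ∫ du/((u-4)(u-3)); decompose into partial fractions.

log(exp(w) - 4) - log(exp(w) - 3) + C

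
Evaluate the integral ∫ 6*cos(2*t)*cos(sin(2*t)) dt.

Let u = sin(2*t), so du = (2*cos(2*t)) dt.
Rewriting, the integral becomes 3·∫ cos(u) du = 3·sin(u).
Substituting back, u = sin(2*t).

3*sin(sin(2*t)) + C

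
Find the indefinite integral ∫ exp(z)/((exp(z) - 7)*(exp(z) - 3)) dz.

log(exp(z) - 7)/4 - log(exp(z) - 3)/4 + C

Let u = e^z, du = e^z dz.
The integral becomes ∫ du/((u-3)(u-7)); decompose into partial fractions.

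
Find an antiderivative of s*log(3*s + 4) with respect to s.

Use integration by parts with u = log(3*s + 4), dv = s ds.
Then du = 3/(3*s + 4) ds and v = s**2/2.

s**2*log(3*s + 4)/2 - s**2/4 + 2*s/3 - 8*log(3*s + 4)/9 + C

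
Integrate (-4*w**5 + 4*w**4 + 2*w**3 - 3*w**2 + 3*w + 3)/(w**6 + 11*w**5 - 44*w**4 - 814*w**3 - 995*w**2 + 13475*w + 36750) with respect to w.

Factor the denominator: (w - 7)*(w - 5)*(w + 5)**2*(w + 6)*(w + 7).
Partial-fraction decomposition: -25327/(224*(w + 7)) + 35733/(143*(w + 6)) - 2017397/(14400*(w + 5)) + 14663/(240*(w + 5)**2) + 3269/(8800*(w - 5)) - 57061/(52416*(w - 7)).
Integrate each term; A/(w−a) gives A·log|w−a|; A/(w−a)² gives −A/(w−a).

-57061*log(w - 7)/52416 + 3269*log(w - 5)/8800 - 2017397*log(w + 5)/14400 + 35733*log(w + 6)/143 - 25327*log(w + 7)/224 - 14663/(240*w + 1200) + C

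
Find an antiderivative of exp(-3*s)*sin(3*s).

Let I denote the integral. Integrate by parts with u = sin(3*s), dv = exp(-3*s) ds, so v = -exp(-3*s)/3: I = -exp(-3*s)*sin(3*s)/3 + ∫ exp(-3*s)*cos(3*s) ds.
Apply parts again with u = cos(3*s), dv = exp(-3*s) ds: ∫ exp(-3*s)*cos(3*s) ds = -exp(-3*s)*cos(3*s)/3 − I. Substituting back brings back I: I = -exp(-3*s)*sin(3*s)/3 - exp(-3*s)*cos(3*s)/3 − I.
Solving for I: (1 + 1)·I equals the remaining terms, so I = (1/2)·(-exp(-3*s)*sin(3*s)/3 - exp(-3*s)*cos(3*s)/3).

-exp(-3*s)*sin(3*s)/6 - exp(-3*s)*cos(3*s)/6 + C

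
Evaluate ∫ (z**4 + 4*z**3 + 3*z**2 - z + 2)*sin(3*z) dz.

Use integration by parts with u = z**4 + 4*z**3 + 3*z**2 - z + 2, dv = sin(3*z) dz, so v = -cos(3*z)/3.
Apply parts 4 times (tabular method): alternate signs, differentiate u down to 0, integrate dv up.

-z**4*cos(3*z)/3 + 4*z**3*sin(3*z)/9 - 4*z**3*cos(3*z)/3 + 4*z**2*sin(3*z)/3 - 5*z**2*cos(3*z)/9 + 10*z*sin(3*z)/27 + 11*z*cos(3*z)/9 - 11*sin(3*z)/27 - 44*cos(3*z)/81 + C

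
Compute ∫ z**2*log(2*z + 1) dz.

z**3*log(2*z + 1)/3 - z**3/9 + z**2/12 - z/12 + log(2*z + 1)/24 + C

Use integration by parts with u = log(2*z + 1), dv = z**2 dz.
Then du = 2/(2*z + 1) dz and v = z**3/3.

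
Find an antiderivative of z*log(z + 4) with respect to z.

Use integration by parts with u = log(z + 4), dv = z dz.
Then du = 1/(z + 4) dz and v = z**2/2.

z**2*log(z + 4)/2 - z**2/4 + 2*z - 8*log(z + 4) + C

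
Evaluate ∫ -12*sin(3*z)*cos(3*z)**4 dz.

Let u = cos(3*z), so du = (-3*sin(3*z)) dz.
Rewriting, the integral becomes 4·∫ u^4 du = 4·u^5/5.
Substituting back, u = cos(3*z).

4*cos(3*z)**5/5 + C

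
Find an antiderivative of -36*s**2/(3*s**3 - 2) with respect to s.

Let u = 3*s**3 - 2, so du = (9*s**2) ds.
Rewriting, the integral becomes -4·∫ 1/u du = -4·log(u).
Substituting back, u = 3*s**3 - 2.

-4*log(3*s**3 - 2) + C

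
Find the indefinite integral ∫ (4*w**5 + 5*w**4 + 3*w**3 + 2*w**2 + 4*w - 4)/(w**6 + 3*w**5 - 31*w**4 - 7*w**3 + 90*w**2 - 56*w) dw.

Factor the denominator: w*(w - 4)*(w - 1)**2*(w + 2)*(w + 7).
Partial-fraction decomposition: 28093/(12320*(w + 7)) - 19/(135*(w + 2)) - 55/(96*(w - 1)) - 7/(36*(w - 1)**2) + 1403/(594*(w - 4)) + 1/(14*w).
Integrate each term; A/(w−a) gives A·log|w−a|; A/(w−a)² gives −A/(w−a).

log(w)/14 + 1403*log(w - 4)/594 - 55*log(w - 1)/96 - 19*log(w + 2)/135 + 28093*log(w + 7)/12320 + 7/(36*w - 36) + C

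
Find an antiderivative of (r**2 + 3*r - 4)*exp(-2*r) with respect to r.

Use integration by parts with u = r**2 + 3*r - 4, dv = exp(-2*r) dr, so v = -exp(-2*r)/2.
Apply parts 2 times (tabular method): alternate signs, differentiate u down to 0, integrate dv up.

(-r**2 - 4*r + 2)*exp(-2*r)/2 + C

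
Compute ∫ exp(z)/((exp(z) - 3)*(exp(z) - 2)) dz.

Let u = e^z, du = e^z dz.
The integral becomes ∫ du/((u-2)(u-3)); decompose into partial fractions.

log(exp(z) - 3) - log(exp(z) - 2) + C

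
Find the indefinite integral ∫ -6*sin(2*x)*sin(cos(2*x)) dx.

Let u = cos(2*x), so du = (-2*sin(2*x)) dx.
Rewriting, the integral becomes 3·∫ sin(u) du = 3·-cos(u).
Substituting back, u = cos(2*x).

-3*cos(cos(2*x)) + C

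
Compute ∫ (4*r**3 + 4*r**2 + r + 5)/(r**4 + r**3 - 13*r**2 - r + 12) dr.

Factor the denominator: (r - 3)*(r - 1)*(r + 1)*(r + 4).
Partial-fraction decomposition: 191/(105*(r + 4)) + 1/(6*(r + 1)) - 7/(10*(r - 1)) + 19/(7*(r - 3)).
Integrate each term: A/(r−a) contributes A·log|r−a|.

19*log(r - 3)/7 - 7*log(r - 1)/10 + log(r + 1)/6 + 191*log(r + 4)/105 + C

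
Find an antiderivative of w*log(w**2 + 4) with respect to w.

Let u = w**2 + 4, so du = (2*w) dw.
The integral becomes (1/2)·∫ log(u) du; integrate by parts with u′=log(u), dv′=du.

w**2*log(w**2 + 4)/2 - w**2/2 + 2*log(w**2 + 4) + C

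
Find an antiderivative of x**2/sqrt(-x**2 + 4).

-x*sqrt(-x**2 + 4)/2 + 2*asin(x/2) + C

Substitute x = 2·sin(θ), so dx = 2·cos(θ) dθ and the radical becomes sqrt(-x**2 + 4) = 2·cos(θ) by the Pythagorean identity.
Integrate the resulting trig expression in θ, then back-substitute θ = asin(x/2), sin(θ) = x/2, cos(θ) = sqrt(-x**2 + 4)/2 (absorbing any constant into C).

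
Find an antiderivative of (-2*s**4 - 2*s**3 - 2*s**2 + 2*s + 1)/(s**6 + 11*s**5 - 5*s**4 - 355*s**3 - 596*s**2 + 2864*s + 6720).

Factor the denominator: (s - 4)**2*(s + 3)*(s + 4)*(s + 5)*(s + 7).
Partial-fraction decomposition: 1409/(968*(s + 7)) - 353/(108*(s + 5)) + 141/(64*(s + 4)) - 131/(392*(s + 3)) - 573751/(10245312*(s - 4)) - 221/(1848*(s - 4)**2).
Integrate each term; A/(s−a) gives A·log|s−a|; A/(s−a)² gives −A/(s−a).

-573751*log(s - 4)/10245312 - 131*log(s + 3)/392 + 141*log(s + 4)/64 - 353*log(s + 5)/108 + 1409*log(s + 7)/968 + 221/(1848*s - 7392) + C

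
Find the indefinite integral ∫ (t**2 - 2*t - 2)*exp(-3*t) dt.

Use integration by parts with u = t**2 - 2*t - 2, dv = exp(-3*t) dt, so v = -exp(-3*t)/3.
Apply parts 2 times (tabular method): alternate signs, differentiate u down to 0, integrate dv up.

(-9*t**2 + 12*t + 22)*exp(-3*t)/27 + C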